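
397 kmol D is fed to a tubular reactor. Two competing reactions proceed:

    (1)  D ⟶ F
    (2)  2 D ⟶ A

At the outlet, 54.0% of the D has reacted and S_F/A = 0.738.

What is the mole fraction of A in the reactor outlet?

0.246

Conversion of D: D consumed = 0.54 × 397 = 214.4 kmol = 1ξ₁ + 2ξ₂.
Selectivity: 1ξ₁ / (1ξ₂) = 0.738 → ξ₁ = 0.738 ξ₂.
Substitute: (1·0.738 + 2) ξ₂ = 214.4 → ξ₂ = 78.3 kmol, ξ₁ = 57.78 kmol.
Outlet amounts (n = n₀ + Σ ν·ξ):
  D: 397 − 1(57.78) − 2(78.3) = 182.6
  F: 0 + 1(57.78) = 57.78
  A: 0 + 1(78.3) = 78.3
Total out = 318.7 kmol; y_A = 78.3 / 318.7 = 0.2457.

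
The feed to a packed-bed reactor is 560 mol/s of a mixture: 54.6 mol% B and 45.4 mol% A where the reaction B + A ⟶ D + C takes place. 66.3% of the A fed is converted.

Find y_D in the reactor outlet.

0.301

A reacted = 0.663 × 254.2 = 168.6 mol/s; ν_A = −1, so ξ = 168.6/1 = 168.6 mol/s.
Outlet amounts (n = n₀ + ν ξ):
  B: 305.8 − 1(168.6) = 137.2
  A: 254.2 − 1(168.6) = 85.68
  D: 0 + 1(168.6) = 168.6
  C: 0 + 1(168.6) = 168.6
Total out = 560 mol/s; y_D = 168.6 / 560 = 0.301.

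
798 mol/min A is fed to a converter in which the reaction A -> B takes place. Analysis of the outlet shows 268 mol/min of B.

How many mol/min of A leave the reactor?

530 mol/min

For B: n = n₀ + 1ξ → 268 = 0 + 1ξ, giving ξ = 268 mol/min.
Outlet amounts (n = n₀ + ν ξ):
  A: 798 − 1(268) = 530
  B: 0 + 1(268) = 268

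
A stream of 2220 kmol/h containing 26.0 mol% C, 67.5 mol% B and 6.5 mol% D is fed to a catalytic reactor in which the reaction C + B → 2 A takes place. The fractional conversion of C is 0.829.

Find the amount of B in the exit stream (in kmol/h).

C reacted = 0.829 × 577.2 = 478.5 kmol/h; ν_C = −1, so ξ = 478.5/1 = 478.5 kmol/h.
Outlet amounts (n = n₀ + ν ξ):
  C: 577.2 − 1(478.5) = 98.7
  B: 1498 − 1(478.5) = 1020
  A: 0 + 2(478.5) = 957
  D: 144.3 (inert)

1020 kmol/h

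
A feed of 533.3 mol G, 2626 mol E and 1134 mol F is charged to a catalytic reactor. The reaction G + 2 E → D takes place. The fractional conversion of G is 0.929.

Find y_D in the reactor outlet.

0.15

G reacted = 0.929 × 533.3 = 495.4 mol; ν_G = −1, so ξ = 495.4/1 = 495.4 mol.
Outlet amounts (n = n₀ + ν ξ):
  G: 533.3 − 1(495.4) = 37.86
  E: 2626 − 2(495.4) = 1635
  D: 0 + 1(495.4) = 495.4
  F: 1134 (inert)
Total out = 3302 mol; y_D = 495.4 / 3302 = 0.15.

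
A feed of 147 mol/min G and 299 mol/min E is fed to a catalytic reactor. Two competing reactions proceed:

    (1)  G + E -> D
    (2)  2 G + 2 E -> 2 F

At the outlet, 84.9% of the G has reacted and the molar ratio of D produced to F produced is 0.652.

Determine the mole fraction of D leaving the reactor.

0.153

Conversion of G: G consumed = 0.849 × 147 = 124.8 mol/min = 1ξ₁ + 2ξ₂.
Selectivity: 1ξ₁ / (2ξ₂) = 0.652 → ξ₁ = 1.304 ξ₂.
Substitute: (1·1.304 + 2) ξ₂ = 124.8 → ξ₂ = 37.77 mol/min, ξ₁ = 49.26 mol/min.
Outlet amounts (n = n₀ + Σ ν·ξ):
  G: 147 − 1(49.26) − 2(37.77) = 22.2
  E: 299 − 1(49.26) − 2(37.77) = 174.2
  D: 0 + 1(49.26) = 49.26
  F: 0 + 2(37.77) = 75.55
Total out = 321.2 mol/min; y_D = 49.26 / 321.2 = 0.1534.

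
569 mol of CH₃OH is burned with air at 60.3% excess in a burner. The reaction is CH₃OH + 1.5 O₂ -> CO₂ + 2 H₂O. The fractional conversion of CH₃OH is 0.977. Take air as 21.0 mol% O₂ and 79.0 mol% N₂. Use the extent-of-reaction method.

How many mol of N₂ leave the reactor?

Stoichiometric O₂ = 1.5 × 569 = 853.5 mol; O₂ fed = 853.5 × 1.603 = 1368 mol.
N₂ fed = 1368 × 79/21 = 5147 mol.
Fuel reacted = 0.977 × 569 → ξ = 555.9 mol.
Outlet (n = n₀ + ν ξ):
  CH₃OH: 569 − 1(555.9) = 13.09
  O₂: 1368 − 1.5(555.9) = 534.3
  N₂: 5147 (inert)
  CO₂: 0 + 1(555.9) = 555.9
  H₂O: 0 + 2(555.9) = 1112

5150 mol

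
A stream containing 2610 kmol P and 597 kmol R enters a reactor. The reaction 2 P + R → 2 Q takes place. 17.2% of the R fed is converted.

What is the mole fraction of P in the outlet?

R reacted = 0.172 × 597 = 102.7 kmol; ν_R = −1, so ξ = 102.7/1 = 102.7 kmol.
Outlet amounts (n = n₀ + ν ξ):
  P: 2610 − 2(102.7) = 2405
  R: 597 − 1(102.7) = 494.3
  Q: 0 + 2(102.7) = 205.4
Total out = 3104 kmol; y_P = 2405 / 3104 = 0.7746.

0.775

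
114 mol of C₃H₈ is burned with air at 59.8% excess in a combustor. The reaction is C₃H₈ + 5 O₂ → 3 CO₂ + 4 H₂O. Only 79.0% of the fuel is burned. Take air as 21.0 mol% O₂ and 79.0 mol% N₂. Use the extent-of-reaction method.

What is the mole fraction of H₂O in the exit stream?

Stoichiometric O₂ = 5 × 114 = 570 mol; O₂ fed = 570 × 1.598 = 910.9 mol.
N₂ fed = 910.9 × 79/21 = 3427 mol.
Fuel reacted = 0.79 × 114 → ξ = 90.06 mol.
Outlet (n = n₀ + ν ξ):
  C₃H₈: 114 − 1(90.06) = 23.94
  O₂: 910.9 − 5(90.06) = 460.6
  N₂: 3427 (inert)
  CO₂: 0 + 3(90.06) = 270.2
  H₂O: 0 + 4(90.06) = 360.2
Total out = 4541 mol; y_H₂O = 360.2 / 4541 = 0.07932.

0.0793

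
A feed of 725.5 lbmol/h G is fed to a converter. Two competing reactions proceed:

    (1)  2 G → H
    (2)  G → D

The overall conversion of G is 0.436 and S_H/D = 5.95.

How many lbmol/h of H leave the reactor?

Conversion of G: G consumed = 0.436 × 725.5 = 316.3 lbmol/h = 2ξ₁ + 1ξ₂.
Selectivity: 1ξ₁ / (1ξ₂) = 5.95 → ξ₁ = 5.95 ξ₂.
Substitute: (2·5.95 + 1) ξ₂ = 316.3 → ξ₂ = 24.52 lbmol/h, ξ₁ = 145.9 lbmol/h.
Outlet amounts (n = n₀ + Σ ν·ξ):
  G: 725.5 − 2(145.9) − 1(24.52) = 409.2
  H: 0 + 1(145.9) = 145.9
  D: 0 + 1(24.52) = 24.52

146 lbmol/h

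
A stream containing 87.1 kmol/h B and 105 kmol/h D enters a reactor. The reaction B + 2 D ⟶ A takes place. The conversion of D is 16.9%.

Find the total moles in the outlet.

D reacted = 0.169 × 105 = 17.75 kmol/h; ν_D = −2, so ξ = 17.75/2 = 8.873 kmol/h.
Outlet amounts (n = n₀ + ν ξ):
  B: 87.1 − 1(8.873) = 78.23
  D: 105 − 2(8.873) = 87.25
  A: 0 + 1(8.873) = 8.873
Total out = 78.23 + 87.25 + 8.873 = 174.4 kmol/h.

174 kmol/h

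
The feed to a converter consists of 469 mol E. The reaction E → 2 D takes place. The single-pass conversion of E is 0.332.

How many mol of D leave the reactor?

311 mol

E reacted = 0.332 × 469 = 155.7 mol; ν_E = −1, so ξ = 155.7/1 = 155.7 mol.
Outlet amounts (n = n₀ + ν ξ):
  E: 469 − 1(155.7) = 313.3
  D: 0 + 2(155.7) = 311.4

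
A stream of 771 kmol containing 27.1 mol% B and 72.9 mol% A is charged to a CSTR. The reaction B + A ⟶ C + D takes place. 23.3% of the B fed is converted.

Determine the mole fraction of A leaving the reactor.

B reacted = 0.233 × 208.9 = 48.68 kmol; ν_B = −1, so ξ = 48.68/1 = 48.68 kmol.
Outlet amounts (n = n₀ + ν ξ):
  B: 208.9 − 1(48.68) = 160.3
  A: 562.1 − 1(48.68) = 513.4
  C: 0 + 1(48.68) = 48.68
  D: 0 + 1(48.68) = 48.68
Total out = 771 kmol; y_A = 513.4 / 771 = 0.6659.

0.666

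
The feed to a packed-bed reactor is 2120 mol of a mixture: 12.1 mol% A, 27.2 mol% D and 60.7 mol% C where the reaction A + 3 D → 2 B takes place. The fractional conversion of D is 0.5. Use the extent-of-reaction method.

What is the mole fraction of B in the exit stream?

0.0997

D reacted = 0.5 × 576.6 = 288.3 mol; ν_D = −3, so ξ = 288.3/3 = 96.11 mol.
Outlet amounts (n = n₀ + ν ξ):
  A: 256.5 − 1(96.11) = 160.4
  D: 576.6 − 3(96.11) = 288.3
  B: 0 + 2(96.11) = 192.2
  C: 1287 (inert)
Total out = 1928 mol; y_B = 192.2 / 1928 = 0.09971.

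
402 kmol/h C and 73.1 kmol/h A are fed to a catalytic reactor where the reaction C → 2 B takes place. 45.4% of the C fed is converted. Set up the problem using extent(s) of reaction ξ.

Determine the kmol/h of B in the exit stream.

365 kmol/h

C reacted = 0.454 × 402 = 182.5 kmol/h; ν_C = −1, so ξ = 182.5/1 = 182.5 kmol/h.
Outlet amounts (n = n₀ + ν ξ):
  C: 402 − 1(182.5) = 219.5
  B: 0 + 2(182.5) = 365
  A: 73.1 (inert)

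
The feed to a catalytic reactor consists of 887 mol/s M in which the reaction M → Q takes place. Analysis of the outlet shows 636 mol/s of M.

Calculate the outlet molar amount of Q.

For M: n = n₀ − 1ξ → 636 = 887 − 1ξ, giving ξ = 251 mol/s.
Outlet amounts (n = n₀ + ν ξ):
  M: 887 − 1(251) = 636
  Q: 0 + 1(251) = 251

251 mol/s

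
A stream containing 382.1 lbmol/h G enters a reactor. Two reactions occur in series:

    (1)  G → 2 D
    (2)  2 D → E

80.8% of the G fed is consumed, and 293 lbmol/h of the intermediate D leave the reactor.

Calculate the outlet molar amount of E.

162 lbmol/h

Conversion of G: G consumed = 1ξ₁ = 0.808 × 382.1 → ξ₁ = 308.7 lbmol/h.
D balance: n_D = 0 + 2ξ₁ − 2ξ₂ = 293 → ξ₂ = (2·308.7 − 293)/2 = 162.2 lbmol/h.
Outlet amounts (n = n₀ + Σ ν·ξ):
  G: 382.1 − 1(308.7) = 73.36
  D: 0 + 2(308.7) − 2(162.2) = 293
  E: 0 + 1(162.2) = 162.2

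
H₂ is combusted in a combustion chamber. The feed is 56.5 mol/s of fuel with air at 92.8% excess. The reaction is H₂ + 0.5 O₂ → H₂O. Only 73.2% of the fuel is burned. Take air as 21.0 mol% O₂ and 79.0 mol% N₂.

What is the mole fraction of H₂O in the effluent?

0.14

Stoichiometric O₂ = 0.5 × 56.5 = 28.25 mol/s; O₂ fed = 28.25 × 1.928 = 54.47 mol/s.
N₂ fed = 54.47 × 79/21 = 204.9 mol/s.
Fuel reacted = 0.732 × 56.5 → ξ = 41.36 mol/s.
Outlet (n = n₀ + ν ξ):
  H₂: 56.5 − 1(41.36) = 15.14
  O₂: 54.47 − 0.5(41.36) = 33.79
  N₂: 204.9 (inert)
  H₂O: 0 + 1(41.36) = 41.36
Total out = 295.2 mol/s; y_H₂O = 41.36 / 295.2 = 0.1401.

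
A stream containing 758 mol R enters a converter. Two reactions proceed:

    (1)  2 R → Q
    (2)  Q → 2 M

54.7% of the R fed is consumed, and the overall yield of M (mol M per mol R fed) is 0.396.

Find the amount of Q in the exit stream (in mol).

Conversion of R: R consumed = 2ξ₁ = 0.547 × 758 → ξ₁ = 207.3 mol.
Yield of M: 2ξ₂ / 758 = 0.396 → ξ₂ = 150.1 mol.
Outlet amounts (n = n₀ + Σ ν·ξ):
  R: 758 − 2(207.3) = 343.4
  Q: 0 + 1(207.3) − 1(150.1) = 57.23
  M: 0 + 2(150.1) = 300.2

57.2 mol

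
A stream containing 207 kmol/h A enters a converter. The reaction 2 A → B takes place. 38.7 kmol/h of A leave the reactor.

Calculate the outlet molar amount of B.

For A: n = n₀ − 2ξ → 38.7 = 207 − 2ξ, giving ξ = 84.15 kmol/h.
Outlet amounts (n = n₀ + ν ξ):
  A: 207 − 2(84.15) = 38.7
  B: 0 + 1(84.15) = 84.15

84.2 kmol/h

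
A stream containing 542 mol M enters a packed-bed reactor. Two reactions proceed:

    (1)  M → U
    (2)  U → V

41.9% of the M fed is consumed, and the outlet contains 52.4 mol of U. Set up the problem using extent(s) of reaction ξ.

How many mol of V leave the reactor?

Conversion of M: M consumed = 1ξ₁ = 0.419 × 542 → ξ₁ = 227.1 mol.
U balance: n_U = 0 + 1ξ₁ − 1ξ₂ = 52.4 → ξ₂ = (1·227.1 − 52.4)/1 = 174.7 mol.
Outlet amounts (n = n₀ + Σ ν·ξ):
  M: 542 − 1(227.1) = 314.9
  U: 0 + 1(227.1) − 1(174.7) = 52.4
  V: 0 + 1(174.7) = 174.7

175 mol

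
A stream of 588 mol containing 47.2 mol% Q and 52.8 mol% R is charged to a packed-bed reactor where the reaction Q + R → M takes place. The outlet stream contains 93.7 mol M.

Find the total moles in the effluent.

494 mol

For M: n = n₀ + 1ξ → 93.7 = 0 + 1ξ, giving ξ = 93.7 mol.
Outlet amounts (n = n₀ + ν ξ):
  Q: 277.5 − 1(93.7) = 183.8
  R: 310.5 − 1(93.7) = 216.8
  M: 0 + 1(93.7) = 93.7
Total out = 183.8 + 216.8 + 93.7 = 494.3 mol.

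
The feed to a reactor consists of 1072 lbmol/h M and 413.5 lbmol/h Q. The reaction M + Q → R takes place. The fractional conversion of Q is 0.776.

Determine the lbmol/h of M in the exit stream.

Q reacted = 0.776 × 413.5 = 320.9 lbmol/h; ν_Q = −1, so ξ = 320.9/1 = 320.9 lbmol/h.
Outlet amounts (n = n₀ + ν ξ):
  M: 1072 − 1(320.9) = 751.1
  Q: 413.5 − 1(320.9) = 92.62
  R: 0 + 1(320.9) = 320.9

751 lbmol/h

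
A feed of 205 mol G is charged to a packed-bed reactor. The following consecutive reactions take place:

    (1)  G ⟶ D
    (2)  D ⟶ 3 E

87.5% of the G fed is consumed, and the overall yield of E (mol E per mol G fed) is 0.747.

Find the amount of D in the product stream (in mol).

128 mol

Conversion of G: G consumed = 1ξ₁ = 0.875 × 205 → ξ₁ = 179.4 mol.
Yield of E: 3ξ₂ / 205 = 0.747 → ξ₂ = 51.04 mol.
Outlet amounts (n = n₀ + Σ ν·ξ):
  G: 205 − 1(179.4) = 25.62
  D: 0 + 1(179.4) − 1(51.04) = 128.3
  E: 0 + 3(51.04) = 153.1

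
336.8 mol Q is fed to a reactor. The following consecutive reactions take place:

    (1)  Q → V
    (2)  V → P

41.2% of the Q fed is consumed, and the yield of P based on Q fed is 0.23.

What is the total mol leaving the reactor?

Conversion of Q: Q consumed = 1ξ₁ = 0.412 × 336.8 → ξ₁ = 138.8 mol.
Yield of P: 1ξ₂ / 336.8 = 0.23 → ξ₂ = 77.46 mol.
Outlet amounts (n = n₀ + Σ ν·ξ):
  Q: 336.8 − 1(138.8) = 198
  V: 0 + 1(138.8) − 1(77.46) = 61.3
  P: 0 + 1(77.46) = 77.46
Total out = 198 + 61.3 + 77.46 = 336.8 mol.

337 mol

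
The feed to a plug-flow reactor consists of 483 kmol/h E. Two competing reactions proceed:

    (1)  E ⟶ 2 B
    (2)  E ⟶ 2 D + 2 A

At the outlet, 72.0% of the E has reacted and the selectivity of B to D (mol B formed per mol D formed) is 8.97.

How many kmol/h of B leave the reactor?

626 kmol/h

Conversion of E: E consumed = 0.72 × 483 = 347.8 kmol/h = 1ξ₁ + 1ξ₂.
Selectivity: 2ξ₁ / (2ξ₂) = 8.97 → ξ₁ = 8.97 ξ₂.
Substitute: (1·8.97 + 1) ξ₂ = 347.8 → ξ₂ = 34.88 kmol/h, ξ₁ = 312.9 kmol/h.
Outlet amounts (n = n₀ + Σ ν·ξ):
  E: 483 − 1(312.9) − 1(34.88) = 135.2
  B: 0 + 2(312.9) = 625.8
  D: 0 + 2(34.88) = 69.76
  A: 0 + 2(34.88) = 69.76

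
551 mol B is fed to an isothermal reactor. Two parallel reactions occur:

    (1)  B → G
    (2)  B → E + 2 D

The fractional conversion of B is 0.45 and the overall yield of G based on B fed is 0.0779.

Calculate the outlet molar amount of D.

Yield of G: 1ξ₁ / 551 = 0.0779 → ξ₁ = 42.92 mol.
Conversion of B: 1ξ₁ + 1ξ₂ = 0.45 × 551 = 248 → ξ₂ = 205 mol.
Outlet amounts (n = n₀ + Σ ν·ξ):
  B: 551 − 1(42.92) − 1(205) = 303
  G: 0 + 1(42.92) = 42.92
  E: 0 + 1(205) = 205
  D: 0 + 2(205) = 410.1

410 mol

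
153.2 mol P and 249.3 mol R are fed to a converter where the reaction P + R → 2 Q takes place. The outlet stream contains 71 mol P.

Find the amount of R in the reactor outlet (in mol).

167 mol

For P: n = n₀ − 1ξ → 71 = 153.2 − 1ξ, giving ξ = 82.2 mol.
Outlet amounts (n = n₀ + ν ξ):
  P: 153.2 − 1(82.2) = 71
  R: 249.3 − 1(82.2) = 167.1
  Q: 0 + 2(82.2) = 164.4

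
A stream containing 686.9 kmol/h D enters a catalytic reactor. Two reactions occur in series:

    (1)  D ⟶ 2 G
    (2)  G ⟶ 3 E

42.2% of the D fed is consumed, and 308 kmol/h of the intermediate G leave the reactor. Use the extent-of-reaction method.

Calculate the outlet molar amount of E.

Conversion of D: D consumed = 1ξ₁ = 0.422 × 686.9 → ξ₁ = 289.9 kmol/h.
G balance: n_G = 0 + 2ξ₁ − 1ξ₂ = 308 → ξ₂ = (2·289.9 − 308)/1 = 271.7 kmol/h.
Outlet amounts (n = n₀ + Σ ν·ξ):
  D: 686.9 − 1(289.9) = 397
  G: 0 + 2(289.9) − 1(271.7) = 308
  E: 0 + 3(271.7) = 815.2

815 kmol/h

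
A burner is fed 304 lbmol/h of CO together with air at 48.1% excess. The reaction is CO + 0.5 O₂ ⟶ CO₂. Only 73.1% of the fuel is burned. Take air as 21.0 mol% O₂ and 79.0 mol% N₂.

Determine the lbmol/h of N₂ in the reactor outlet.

847 lbmol/h

Stoichiometric O₂ = 0.5 × 304 = 152 lbmol/h; O₂ fed = 152 × 1.481 = 225.1 lbmol/h.
N₂ fed = 225.1 × 79/21 = 846.8 lbmol/h.
Fuel reacted = 0.731 × 304 → ξ = 222.2 lbmol/h.
Outlet (n = n₀ + ν ξ):
  CO: 304 − 1(222.2) = 81.78
  O₂: 225.1 − 0.5(222.2) = 114
  N₂: 846.8 (inert)
  CO₂: 0 + 1(222.2) = 222.2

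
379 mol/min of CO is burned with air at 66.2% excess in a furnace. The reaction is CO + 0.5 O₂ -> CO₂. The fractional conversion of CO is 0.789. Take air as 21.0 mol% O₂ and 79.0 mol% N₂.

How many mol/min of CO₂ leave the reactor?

Stoichiometric O₂ = 0.5 × 379 = 189.5 mol/min; O₂ fed = 189.5 × 1.662 = 314.9 mol/min.
N₂ fed = 314.9 × 79/21 = 1185 mol/min.
Fuel reacted = 0.789 × 379 → ξ = 299 mol/min.
Outlet (n = n₀ + ν ξ):
  CO: 379 − 1(299) = 79.97
  O₂: 314.9 − 0.5(299) = 165.4
  N₂: 1185 (inert)
  CO₂: 0 + 1(299) = 299

299 mol/min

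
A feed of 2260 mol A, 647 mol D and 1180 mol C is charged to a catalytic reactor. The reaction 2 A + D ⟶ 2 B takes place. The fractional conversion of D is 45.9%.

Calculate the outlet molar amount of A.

D reacted = 0.459 × 647 = 297 mol; ν_D = −1, so ξ = 297/1 = 297 mol.
Outlet amounts (n = n₀ + ν ξ):
  A: 2260 − 2(297) = 1666
  D: 647 − 1(297) = 350
  B: 0 + 2(297) = 593.9
  C: 1180 (inert)

1670 mol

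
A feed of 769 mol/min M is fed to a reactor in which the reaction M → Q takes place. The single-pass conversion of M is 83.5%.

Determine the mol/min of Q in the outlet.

642 mol/min

M reacted = 0.835 × 769 = 642.1 mol/min; ν_M = −1, so ξ = 642.1/1 = 642.1 mol/min.
Outlet amounts (n = n₀ + ν ξ):
  M: 769 − 1(642.1) = 126.9
  Q: 0 + 1(642.1) = 642.1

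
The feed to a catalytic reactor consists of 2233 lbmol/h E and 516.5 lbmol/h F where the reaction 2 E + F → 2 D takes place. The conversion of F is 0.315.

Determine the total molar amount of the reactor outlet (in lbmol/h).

2590 lbmol/h

F reacted = 0.315 × 516.5 = 162.7 lbmol/h; ν_F = −1, so ξ = 162.7/1 = 162.7 lbmol/h.
Outlet amounts (n = n₀ + ν ξ):
  E: 2233 − 2(162.7) = 1908
  F: 516.5 − 1(162.7) = 353.8
  D: 0 + 2(162.7) = 325.4
Total out = 1908 + 353.8 + 325.4 = 2587 lbmol/h.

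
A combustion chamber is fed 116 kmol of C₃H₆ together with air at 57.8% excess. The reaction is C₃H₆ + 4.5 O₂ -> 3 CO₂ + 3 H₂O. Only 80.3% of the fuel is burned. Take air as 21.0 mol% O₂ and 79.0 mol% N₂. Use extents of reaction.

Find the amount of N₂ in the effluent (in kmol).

3100 kmol

Stoichiometric O₂ = 4.5 × 116 = 522 kmol; O₂ fed = 522 × 1.578 = 823.7 kmol.
N₂ fed = 823.7 × 79/21 = 3099 kmol.
Fuel reacted = 0.803 × 116 → ξ = 93.15 kmol.
Outlet (n = n₀ + ν ξ):
  C₃H₆: 116 − 1(93.15) = 22.85
  O₂: 823.7 − 4.5(93.15) = 404.5
  N₂: 3099 (inert)
  CO₂: 0 + 3(93.15) = 279.4
  H₂O: 0 + 3(93.15) = 279.4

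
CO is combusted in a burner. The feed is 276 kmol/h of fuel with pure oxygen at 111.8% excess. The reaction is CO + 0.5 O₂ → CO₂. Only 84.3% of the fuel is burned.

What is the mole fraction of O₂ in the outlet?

Stoichiometric O₂ = 0.5 × 276 = 138 kmol/h; O₂ fed = 138 × 2.118 = 292.3 kmol/h.
Fuel reacted = 0.843 × 276 → ξ = 232.7 kmol/h.
Outlet (n = n₀ + ν ξ):
  CO: 276 − 1(232.7) = 43.33
  O₂: 292.3 − 0.5(232.7) = 175.9
  CO₂: 0 + 1(232.7) = 232.7
Total out = 451.9 kmol/h; y_O₂ = 175.9 / 451.9 = 0.3893.

0.389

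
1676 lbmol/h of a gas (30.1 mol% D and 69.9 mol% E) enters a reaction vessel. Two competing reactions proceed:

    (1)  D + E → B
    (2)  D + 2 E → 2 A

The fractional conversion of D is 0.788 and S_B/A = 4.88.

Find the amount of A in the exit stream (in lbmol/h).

Conversion of D: D consumed = 0.788 × 504.5 = 397.5 lbmol/h = 1ξ₁ + 1ξ₂.
Selectivity: 1ξ₁ / (2ξ₂) = 4.88 → ξ₁ = 9.76 ξ₂.
Substitute: (1·9.76 + 1) ξ₂ = 397.5 → ξ₂ = 36.94 lbmol/h, ξ₁ = 360.6 lbmol/h.
Outlet amounts (n = n₀ + Σ ν·ξ):
  D: 504.5 − 1(360.6) − 1(36.94) = 106.9
  E: 1172 − 1(360.6) − 2(36.94) = 737.1
  B: 0 + 1(360.6) = 360.6
  A: 0 + 2(36.94) = 73.89

73.9 lbmol/h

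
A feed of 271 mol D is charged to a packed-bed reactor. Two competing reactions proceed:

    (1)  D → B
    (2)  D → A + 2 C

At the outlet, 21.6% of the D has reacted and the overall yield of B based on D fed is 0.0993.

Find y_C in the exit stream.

0.189

Yield of B: 1ξ₁ / 271 = 0.0993 → ξ₁ = 26.91 mol.
Conversion of D: 1ξ₁ + 1ξ₂ = 0.216 × 271 = 58.54 → ξ₂ = 31.63 mol.
Outlet amounts (n = n₀ + Σ ν·ξ):
  D: 271 − 1(26.91) − 1(31.63) = 212.5
  B: 0 + 1(26.91) = 26.91
  A: 0 + 1(31.63) = 31.63
  C: 0 + 2(31.63) = 63.25
Total out = 334.3 mol; y_C = 63.25 / 334.3 = 0.1892.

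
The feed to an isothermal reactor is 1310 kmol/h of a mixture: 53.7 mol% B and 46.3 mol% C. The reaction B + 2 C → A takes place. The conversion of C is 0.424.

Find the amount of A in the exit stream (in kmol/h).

C reacted = 0.424 × 606.5 = 257.2 kmol/h; ν_C = −2, so ξ = 257.2/2 = 128.6 kmol/h.
Outlet amounts (n = n₀ + ν ξ):
  B: 703.5 − 1(128.6) = 574.9
  C: 606.5 − 2(128.6) = 349.4
  A: 0 + 1(128.6) = 128.6

129 kmol/h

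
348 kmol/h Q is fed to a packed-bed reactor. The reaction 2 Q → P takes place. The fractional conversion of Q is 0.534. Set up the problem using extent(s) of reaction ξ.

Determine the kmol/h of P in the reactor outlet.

92.9 kmol/h

Q reacted = 0.534 × 348 = 185.8 kmol/h; ν_Q = −2, so ξ = 185.8/2 = 92.92 kmol/h.
Outlet amounts (n = n₀ + ν ξ):
  Q: 348 − 2(92.92) = 162.2
  P: 0 + 1(92.92) = 92.92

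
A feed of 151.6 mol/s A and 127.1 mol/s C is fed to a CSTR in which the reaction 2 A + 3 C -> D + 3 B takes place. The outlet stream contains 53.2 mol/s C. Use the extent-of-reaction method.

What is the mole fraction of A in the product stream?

0.403

For C: n = n₀ − 3ξ → 53.2 = 127.1 − 3ξ, giving ξ = 24.63 mol/s.
Outlet amounts (n = n₀ + ν ξ):
  A: 151.6 − 2(24.63) = 102.3
  C: 127.1 − 3(24.63) = 53.2
  D: 0 + 1(24.63) = 24.63
  B: 0 + 3(24.63) = 73.9
Total out = 254.1 mol/s; y_A = 102.3 / 254.1 = 0.4028.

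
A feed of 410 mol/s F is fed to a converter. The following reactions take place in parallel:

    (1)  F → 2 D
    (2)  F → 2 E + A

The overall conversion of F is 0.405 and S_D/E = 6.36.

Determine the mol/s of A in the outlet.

Conversion of F: F consumed = 0.405 × 410 = 166.1 mol/s = 1ξ₁ + 1ξ₂.
Selectivity: 2ξ₁ / (2ξ₂) = 6.36 → ξ₁ = 6.36 ξ₂.
Substitute: (1·6.36 + 1) ξ₂ = 166.1 → ξ₂ = 22.56 mol/s, ξ₁ = 143.5 mol/s.
Outlet amounts (n = n₀ + Σ ν·ξ):
  F: 410 − 1(143.5) − 1(22.56) = 243.9
  D: 0 + 2(143.5) = 287
  E: 0 + 2(22.56) = 45.12
  A: 0 + 1(22.56) = 22.56

22.6 mol/s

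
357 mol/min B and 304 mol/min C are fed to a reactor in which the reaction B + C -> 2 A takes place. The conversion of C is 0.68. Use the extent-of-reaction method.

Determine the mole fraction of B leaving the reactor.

C reacted = 0.68 × 304 = 206.7 mol/min; ν_C = −1, so ξ = 206.7/1 = 206.7 mol/min.
Outlet amounts (n = n₀ + ν ξ):
  B: 357 − 1(206.7) = 150.3
  C: 304 − 1(206.7) = 97.28
  A: 0 + 2(206.7) = 413.4
Total out = 661 mol/min; y_B = 150.3 / 661 = 0.2274.

0.227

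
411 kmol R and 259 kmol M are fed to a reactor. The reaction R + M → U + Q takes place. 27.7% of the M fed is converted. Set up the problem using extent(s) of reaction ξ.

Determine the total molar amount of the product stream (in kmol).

M reacted = 0.277 × 259 = 71.74 kmol; ν_M = −1, so ξ = 71.74/1 = 71.74 kmol.
Outlet amounts (n = n₀ + ν ξ):
  R: 411 − 1(71.74) = 339.3
  M: 259 − 1(71.74) = 187.3
  U: 0 + 1(71.74) = 71.74
  Q: 0 + 1(71.74) = 71.74
Total out = 339.3 + 187.3 + 71.74 + 71.74 = 670 kmol.

670 kmol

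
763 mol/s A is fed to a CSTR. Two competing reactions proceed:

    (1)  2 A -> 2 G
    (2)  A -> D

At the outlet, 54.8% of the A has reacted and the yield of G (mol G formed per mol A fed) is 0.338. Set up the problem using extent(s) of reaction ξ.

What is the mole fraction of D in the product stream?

Yield of G: 2ξ₁ / 763 = 0.338 → ξ₁ = 128.9 mol/s.
Conversion of A: 2ξ₁ + 1ξ₂ = 0.548 × 763 = 418.1 → ξ₂ = 160.2 mol/s.
Outlet amounts (n = n₀ + Σ ν·ξ):
  A: 763 − 2(128.9) − 1(160.2) = 344.9
  G: 0 + 2(128.9) = 257.9
  D: 0 + 1(160.2) = 160.2
Total out = 763 mol/s; y_D = 160.2 / 763 = 0.21.

0.21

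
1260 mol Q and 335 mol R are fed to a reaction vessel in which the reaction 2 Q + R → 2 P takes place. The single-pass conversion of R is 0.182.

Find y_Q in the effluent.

R reacted = 0.182 × 335 = 60.97 mol; ν_R = −1, so ξ = 60.97/1 = 60.97 mol.
Outlet amounts (n = n₀ + ν ξ):
  Q: 1260 − 2(60.97) = 1138
  R: 335 − 1(60.97) = 274
  P: 0 + 2(60.97) = 121.9
Total out = 1534 mol; y_Q = 1138 / 1534 = 0.7419.

0.742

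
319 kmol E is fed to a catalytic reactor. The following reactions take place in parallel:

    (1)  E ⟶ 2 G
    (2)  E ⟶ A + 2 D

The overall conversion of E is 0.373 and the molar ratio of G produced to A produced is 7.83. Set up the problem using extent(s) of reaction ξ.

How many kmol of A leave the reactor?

Conversion of E: E consumed = 0.373 × 319 = 119 kmol = 1ξ₁ + 1ξ₂.
Selectivity: 2ξ₁ / (1ξ₂) = 7.83 → ξ₁ = 3.915 ξ₂.
Substitute: (1·3.915 + 1) ξ₂ = 119 → ξ₂ = 24.21 kmol, ξ₁ = 94.78 kmol.
Outlet amounts (n = n₀ + Σ ν·ξ):
  E: 319 − 1(94.78) − 1(24.21) = 200
  G: 0 + 2(94.78) = 189.6
  A: 0 + 1(24.21) = 24.21
  D: 0 + 2(24.21) = 48.42

24.2 kmol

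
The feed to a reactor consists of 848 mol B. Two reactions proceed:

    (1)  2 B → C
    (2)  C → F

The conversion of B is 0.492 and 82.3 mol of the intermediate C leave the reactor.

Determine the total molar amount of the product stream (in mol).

Conversion of B: B consumed = 2ξ₁ = 0.492 × 848 → ξ₁ = 208.6 mol.
C balance: n_C = 0 + 1ξ₁ − 1ξ₂ = 82.3 → ξ₂ = (1·208.6 − 82.3)/1 = 126.3 mol.
Outlet amounts (n = n₀ + Σ ν·ξ):
  B: 848 − 2(208.6) = 430.8
  C: 0 + 1(208.6) − 1(126.3) = 82.3
  F: 0 + 1(126.3) = 126.3
Total out = 430.8 + 82.3 + 126.3 = 639.4 mol.

639 mol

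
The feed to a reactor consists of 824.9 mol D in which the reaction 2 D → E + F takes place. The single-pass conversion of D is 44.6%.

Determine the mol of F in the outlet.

D reacted = 0.446 × 824.9 = 367.9 mol; ν_D = −2, so ξ = 367.9/2 = 184 mol.
Outlet amounts (n = n₀ + ν ξ):
  D: 824.9 − 2(184) = 457
  E: 0 + 1(184) = 184
  F: 0 + 1(184) = 184

184 mol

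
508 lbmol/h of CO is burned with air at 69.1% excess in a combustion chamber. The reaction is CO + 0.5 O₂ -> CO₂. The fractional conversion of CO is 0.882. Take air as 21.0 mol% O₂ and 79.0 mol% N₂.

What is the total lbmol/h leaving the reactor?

Stoichiometric O₂ = 0.5 × 508 = 254 lbmol/h; O₂ fed = 254 × 1.691 = 429.5 lbmol/h.
N₂ fed = 429.5 × 79/21 = 1616 lbmol/h.
Fuel reacted = 0.882 × 508 → ξ = 448.1 lbmol/h.
Outlet (n = n₀ + ν ξ):
  CO: 508 − 1(448.1) = 59.94
  O₂: 429.5 − 0.5(448.1) = 205.5
  N₂: 1616 (inert)
  CO₂: 0 + 1(448.1) = 448.1
Total out = 59.94 + 205.5 + 1616 + 448.1 = 2329 lbmol/h.

2330 lbmol/h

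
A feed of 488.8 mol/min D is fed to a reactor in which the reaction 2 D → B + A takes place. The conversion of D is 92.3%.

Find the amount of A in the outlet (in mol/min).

D reacted = 0.923 × 488.8 = 451.2 mol/min; ν_D = −2, so ξ = 451.2/2 = 225.6 mol/min.
Outlet amounts (n = n₀ + ν ξ):
  D: 488.8 − 2(225.6) = 37.64
  B: 0 + 1(225.6) = 225.6
  A: 0 + 1(225.6) = 225.6

226 mol/min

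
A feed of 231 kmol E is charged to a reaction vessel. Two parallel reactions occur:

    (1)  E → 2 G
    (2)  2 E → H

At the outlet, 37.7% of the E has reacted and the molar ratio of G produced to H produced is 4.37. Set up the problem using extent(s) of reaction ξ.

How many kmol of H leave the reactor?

20.8 kmol

Conversion of E: E consumed = 0.377 × 231 = 87.09 kmol = 1ξ₁ + 2ξ₂.
Selectivity: 2ξ₁ / (1ξ₂) = 4.37 → ξ₁ = 2.185 ξ₂.
Substitute: (1·2.185 + 2) ξ₂ = 87.09 → ξ₂ = 20.81 kmol, ξ₁ = 45.47 kmol.
Outlet amounts (n = n₀ + Σ ν·ξ):
  E: 231 − 1(45.47) − 2(20.81) = 143.9
  G: 0 + 2(45.47) = 90.94
  H: 0 + 1(20.81) = 20.81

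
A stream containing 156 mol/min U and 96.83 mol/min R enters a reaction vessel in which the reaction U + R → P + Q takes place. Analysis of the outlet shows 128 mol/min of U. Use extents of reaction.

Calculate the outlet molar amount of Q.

28 mol/min

For U: n = n₀ − 1ξ → 128 = 156 − 1ξ, giving ξ = 28 mol/min.
Outlet amounts (n = n₀ + ν ξ):
  U: 156 − 1(28) = 128
  R: 96.83 − 1(28) = 68.83
  P: 0 + 1(28) = 28
  Q: 0 + 1(28) = 28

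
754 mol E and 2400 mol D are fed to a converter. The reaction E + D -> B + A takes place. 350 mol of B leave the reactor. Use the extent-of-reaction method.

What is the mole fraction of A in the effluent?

0.111

For B: n = n₀ + 1ξ → 350 = 0 + 1ξ, giving ξ = 350 mol.
Outlet amounts (n = n₀ + ν ξ):
  E: 754 − 1(350) = 404
  D: 2400 − 1(350) = 2050
  B: 0 + 1(350) = 350
  A: 0 + 1(350) = 350
Total out = 3154 mol; y_A = 350 / 3154 = 0.111.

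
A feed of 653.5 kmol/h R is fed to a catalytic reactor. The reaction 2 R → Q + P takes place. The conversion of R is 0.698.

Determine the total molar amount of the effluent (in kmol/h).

R reacted = 0.698 × 653.5 = 456.1 kmol/h; ν_R = −2, so ξ = 456.1/2 = 228.1 kmol/h.
Outlet amounts (n = n₀ + ν ξ):
  R: 653.5 − 2(228.1) = 197.4
  Q: 0 + 1(228.1) = 228.1
  P: 0 + 1(228.1) = 228.1
Total out = 197.4 + 228.1 + 228.1 = 653.5 kmol/h.

654 kmol/h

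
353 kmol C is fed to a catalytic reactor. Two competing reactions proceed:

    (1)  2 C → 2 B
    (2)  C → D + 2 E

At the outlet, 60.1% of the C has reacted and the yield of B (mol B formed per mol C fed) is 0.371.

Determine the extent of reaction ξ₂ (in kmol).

Yield of B: 2ξ₁ / 353 = 0.371 → ξ₁ = 65.48 kmol.
Conversion of C: 2ξ₁ + 1ξ₂ = 0.601 × 353 = 212.2 → ξ₂ = 81.19 kmol.
Outlet amounts (n = n₀ + Σ ν·ξ):
  C: 353 − 2(65.48) − 1(81.19) = 140.8
  B: 0 + 2(65.48) = 131
  D: 0 + 1(81.19) = 81.19
  E: 0 + 2(81.19) = 162.4

ξ₂ = 81.2 kmol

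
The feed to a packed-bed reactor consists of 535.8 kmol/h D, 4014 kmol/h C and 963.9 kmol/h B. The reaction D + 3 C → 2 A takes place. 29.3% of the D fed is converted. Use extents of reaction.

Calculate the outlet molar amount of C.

D reacted = 0.293 × 535.8 = 157 kmol/h; ν_D = −1, so ξ = 157/1 = 157 kmol/h.
Outlet amounts (n = n₀ + ν ξ):
  D: 535.8 − 1(157) = 378.8
  C: 4014 − 3(157) = 3543
  A: 0 + 2(157) = 314
  B: 963.9 (inert)

3540 kmol/h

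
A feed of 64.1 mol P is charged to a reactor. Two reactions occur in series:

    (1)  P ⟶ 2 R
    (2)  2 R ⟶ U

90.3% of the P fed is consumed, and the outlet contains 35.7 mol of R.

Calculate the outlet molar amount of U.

Conversion of P: P consumed = 1ξ₁ = 0.903 × 64.1 → ξ₁ = 57.88 mol.
R balance: n_R = 0 + 2ξ₁ − 2ξ₂ = 35.7 → ξ₂ = (2·57.88 − 35.7)/2 = 40.03 mol.
Outlet amounts (n = n₀ + Σ ν·ξ):
  P: 64.1 − 1(57.88) = 6.218
  R: 0 + 2(57.88) − 2(40.03) = 35.7
  U: 0 + 1(40.03) = 40.03

40 mol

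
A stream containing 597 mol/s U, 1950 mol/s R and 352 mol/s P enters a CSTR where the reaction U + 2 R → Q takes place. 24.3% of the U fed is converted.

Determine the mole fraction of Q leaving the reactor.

U reacted = 0.243 × 597 = 145.1 mol/s; ν_U = −1, so ξ = 145.1/1 = 145.1 mol/s.
Outlet amounts (n = n₀ + ν ξ):
  U: 597 − 1(145.1) = 451.9
  R: 1950 − 2(145.1) = 1660
  Q: 0 + 1(145.1) = 145.1
  P: 352 (inert)
Total out = 2609 mol/s; y_Q = 145.1 / 2609 = 0.05561.

0.0556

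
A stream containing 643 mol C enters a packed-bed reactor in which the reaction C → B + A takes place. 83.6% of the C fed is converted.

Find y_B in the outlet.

C reacted = 0.836 × 643 = 537.5 mol; ν_C = −1, so ξ = 537.5/1 = 537.5 mol.
Outlet amounts (n = n₀ + ν ξ):
  C: 643 − 1(537.5) = 105.5
  B: 0 + 1(537.5) = 537.5
  A: 0 + 1(537.5) = 537.5
Total out = 1181 mol; y_B = 537.5 / 1181 = 0.4553.

0.455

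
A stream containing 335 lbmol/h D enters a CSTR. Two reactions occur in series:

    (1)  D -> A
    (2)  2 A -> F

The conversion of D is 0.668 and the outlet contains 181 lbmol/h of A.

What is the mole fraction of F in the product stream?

0.0682

Conversion of D: D consumed = 1ξ₁ = 0.668 × 335 → ξ₁ = 223.8 lbmol/h.
A balance: n_A = 0 + 1ξ₁ − 2ξ₂ = 181 → ξ₂ = (1·223.8 − 181)/2 = 21.39 lbmol/h.
Outlet amounts (n = n₀ + Σ ν·ξ):
  D: 335 − 1(223.8) = 111.2
  A: 0 + 1(223.8) − 2(21.39) = 181
  F: 0 + 1(21.39) = 21.39
Total out = 313.6 lbmol/h; y_F = 21.39 / 313.6 = 0.06821.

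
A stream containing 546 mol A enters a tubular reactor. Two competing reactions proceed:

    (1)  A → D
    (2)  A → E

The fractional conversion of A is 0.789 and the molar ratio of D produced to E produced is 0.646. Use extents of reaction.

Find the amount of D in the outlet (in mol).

169 mol

Conversion of A: A consumed = 0.789 × 546 = 430.8 mol = 1ξ₁ + 1ξ₂.
Selectivity: 1ξ₁ / (1ξ₂) = 0.646 → ξ₁ = 0.646 ξ₂.
Substitute: (1·0.646 + 1) ξ₂ = 430.8 → ξ₂ = 261.7 mol, ξ₁ = 169.1 mol.
Outlet amounts (n = n₀ + Σ ν·ξ):
  A: 546 − 1(169.1) − 1(261.7) = 115.2
  D: 0 + 1(169.1) = 169.1
  E: 0 + 1(261.7) = 261.7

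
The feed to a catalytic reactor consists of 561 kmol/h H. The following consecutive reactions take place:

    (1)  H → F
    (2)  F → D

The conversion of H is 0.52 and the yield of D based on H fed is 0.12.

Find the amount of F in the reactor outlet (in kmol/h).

224 kmol/h

Conversion of H: H consumed = 1ξ₁ = 0.52 × 561 → ξ₁ = 291.7 kmol/h.
Yield of D: 1ξ₂ / 561 = 0.12 → ξ₂ = 67.32 kmol/h.
Outlet amounts (n = n₀ + Σ ν·ξ):
  H: 561 − 1(291.7) = 269.3
  F: 0 + 1(291.7) − 1(67.32) = 224.4
  D: 0 + 1(67.32) = 67.32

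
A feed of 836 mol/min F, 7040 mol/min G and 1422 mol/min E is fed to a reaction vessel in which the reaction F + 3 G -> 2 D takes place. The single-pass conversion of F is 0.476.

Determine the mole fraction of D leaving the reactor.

0.0936

F reacted = 0.476 × 836 = 397.9 mol/min; ν_F = −1, so ξ = 397.9/1 = 397.9 mol/min.
Outlet amounts (n = n₀ + ν ξ):
  F: 836 − 1(397.9) = 438.1
  G: 7040 − 3(397.9) = 5846
  D: 0 + 2(397.9) = 795.9
  E: 1422 (inert)
Total out = 8502 mol/min; y_D = 795.9 / 8502 = 0.09361.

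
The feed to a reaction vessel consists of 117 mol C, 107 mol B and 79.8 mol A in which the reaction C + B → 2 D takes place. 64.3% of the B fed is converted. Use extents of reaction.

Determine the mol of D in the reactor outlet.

138 mol

B reacted = 0.643 × 107 = 68.8 mol; ν_B = −1, so ξ = 68.8/1 = 68.8 mol.
Outlet amounts (n = n₀ + ν ξ):
  C: 117 − 1(68.8) = 48.2
  B: 107 − 1(68.8) = 38.2
  D: 0 + 2(68.8) = 137.6
  A: 79.8 (inert)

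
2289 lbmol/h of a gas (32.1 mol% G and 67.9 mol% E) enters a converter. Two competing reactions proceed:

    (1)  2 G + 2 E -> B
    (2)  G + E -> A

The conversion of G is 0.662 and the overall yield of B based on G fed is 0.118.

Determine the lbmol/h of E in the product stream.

1070 lbmol/h

Yield of B: 1ξ₁ / 734.8 = 0.118 → ξ₁ = 86.7 lbmol/h.
Conversion of G: 2ξ₁ + 1ξ₂ = 0.662 × 734.8 = 486.4 → ξ₂ = 313 lbmol/h.
Outlet amounts (n = n₀ + Σ ν·ξ):
  G: 734.8 − 2(86.7) − 1(313) = 248.4
  E: 1554 − 2(86.7) − 1(313) = 1068
  B: 0 + 1(86.7) = 86.7
  A: 0 + 1(313) = 313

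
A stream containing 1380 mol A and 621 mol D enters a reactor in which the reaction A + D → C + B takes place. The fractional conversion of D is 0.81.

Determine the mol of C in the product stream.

503 mol

D reacted = 0.81 × 621 = 503 mol; ν_D = −1, so ξ = 503/1 = 503 mol.
Outlet amounts (n = n₀ + ν ξ):
  A: 1380 − 1(503) = 877
  D: 621 − 1(503) = 118
  C: 0 + 1(503) = 503
  B: 0 + 1(503) = 503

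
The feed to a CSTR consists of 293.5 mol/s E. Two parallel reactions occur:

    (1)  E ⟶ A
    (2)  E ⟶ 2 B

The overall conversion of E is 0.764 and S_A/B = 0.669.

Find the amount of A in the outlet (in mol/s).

Conversion of E: E consumed = 0.764 × 293.5 = 224.2 mol/s = 1ξ₁ + 1ξ₂.
Selectivity: 1ξ₁ / (2ξ₂) = 0.669 → ξ₁ = 1.338 ξ₂.
Substitute: (1·1.338 + 1) ξ₂ = 224.2 → ξ₂ = 95.91 mol/s, ξ₁ = 128.3 mol/s.
Outlet amounts (n = n₀ + Σ ν·ξ):
  E: 293.5 − 1(128.3) − 1(95.91) = 69.27
  A: 0 + 1(128.3) = 128.3
  B: 0 + 2(95.91) = 191.8

128 mol/s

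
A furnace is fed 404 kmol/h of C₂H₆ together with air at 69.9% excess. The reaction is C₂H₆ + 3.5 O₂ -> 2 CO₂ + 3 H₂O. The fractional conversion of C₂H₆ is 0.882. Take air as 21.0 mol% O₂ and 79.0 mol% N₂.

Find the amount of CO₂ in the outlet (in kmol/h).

Stoichiometric O₂ = 3.5 × 404 = 1414 kmol/h; O₂ fed = 1414 × 1.699 = 2402 kmol/h.
N₂ fed = 2402 × 79/21 = 9038 kmol/h.
Fuel reacted = 0.882 × 404 → ξ = 356.3 kmol/h.
Outlet (n = n₀ + ν ξ):
  C₂H₆: 404 − 1(356.3) = 47.67
  O₂: 2402 − 3.5(356.3) = 1155
  N₂: 9038 (inert)
  CO₂: 0 + 2(356.3) = 712.7
  H₂O: 0 + 3(356.3) = 1069

713 kmol/h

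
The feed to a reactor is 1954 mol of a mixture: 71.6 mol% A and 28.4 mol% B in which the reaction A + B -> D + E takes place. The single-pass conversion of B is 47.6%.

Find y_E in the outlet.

0.135

B reacted = 0.476 × 554.9 = 264.1 mol; ν_B = −1, so ξ = 264.1/1 = 264.1 mol.
Outlet amounts (n = n₀ + ν ξ):
  A: 1399 − 1(264.1) = 1135
  B: 554.9 − 1(264.1) = 290.8
  D: 0 + 1(264.1) = 264.1
  E: 0 + 1(264.1) = 264.1
Total out = 1954 mol; y_E = 264.1 / 1954 = 0.1352.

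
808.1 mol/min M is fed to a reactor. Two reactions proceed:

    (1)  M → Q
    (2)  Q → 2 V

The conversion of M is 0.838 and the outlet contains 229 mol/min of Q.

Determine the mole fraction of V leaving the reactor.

0.714

Conversion of M: M consumed = 1ξ₁ = 0.838 × 808.1 → ξ₁ = 677.2 mol/min.
Q balance: n_Q = 0 + 1ξ₁ − 1ξ₂ = 229 → ξ₂ = (1·677.2 − 229)/1 = 448.2 mol/min.
Outlet amounts (n = n₀ + Σ ν·ξ):
  M: 808.1 − 1(677.2) = 130.9
  Q: 0 + 1(677.2) − 1(448.2) = 229
  V: 0 + 2(448.2) = 896.4
Total out = 1256 mol/min; y_V = 896.4 / 1256 = 0.7135.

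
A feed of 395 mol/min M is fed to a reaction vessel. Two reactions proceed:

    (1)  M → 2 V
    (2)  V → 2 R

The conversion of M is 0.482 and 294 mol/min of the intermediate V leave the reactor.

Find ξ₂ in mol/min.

ξ₂ = 86.8 mol/min

Conversion of M: M consumed = 1ξ₁ = 0.482 × 395 → ξ₁ = 190.4 mol/min.
V balance: n_V = 0 + 2ξ₁ − 1ξ₂ = 294 → ξ₂ = (2·190.4 − 294)/1 = 86.78 mol/min.
Outlet amounts (n = n₀ + Σ ν·ξ):
  M: 395 − 1(190.4) = 204.6
  V: 0 + 2(190.4) − 1(86.78) = 294
  R: 0 + 2(86.78) = 173.6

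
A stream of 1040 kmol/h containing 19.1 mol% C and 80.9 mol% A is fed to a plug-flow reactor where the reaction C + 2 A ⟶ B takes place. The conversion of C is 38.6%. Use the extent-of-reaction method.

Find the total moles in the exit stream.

C reacted = 0.386 × 198.6 = 76.68 kmol/h; ν_C = −1, so ξ = 76.68/1 = 76.68 kmol/h.
Outlet amounts (n = n₀ + ν ξ):
  C: 198.6 − 1(76.68) = 122
  A: 841.4 − 2(76.68) = 688
  B: 0 + 1(76.68) = 76.68
Total out = 122 + 688 + 76.68 = 886.6 kmol/h.

887 kmol/h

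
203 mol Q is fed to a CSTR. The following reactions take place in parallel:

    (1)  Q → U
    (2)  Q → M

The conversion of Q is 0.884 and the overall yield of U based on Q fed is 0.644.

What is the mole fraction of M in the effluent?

Yield of U: 1ξ₁ / 203 = 0.644 → ξ₁ = 130.7 mol.
Conversion of Q: 1ξ₁ + 1ξ₂ = 0.884 × 203 = 179.5 → ξ₂ = 48.72 mol.
Outlet amounts (n = n₀ + Σ ν·ξ):
  Q: 203 − 1(130.7) − 1(48.72) = 23.55
  U: 0 + 1(130.7) = 130.7
  M: 0 + 1(48.72) = 48.72
Total out = 203 mol; y_M = 48.72 / 203 = 0.24.

0.24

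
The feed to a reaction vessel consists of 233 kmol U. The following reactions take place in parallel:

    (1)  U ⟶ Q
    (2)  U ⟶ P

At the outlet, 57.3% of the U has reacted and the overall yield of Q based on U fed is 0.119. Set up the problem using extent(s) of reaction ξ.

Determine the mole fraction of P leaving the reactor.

Yield of Q: 1ξ₁ / 233 = 0.119 → ξ₁ = 27.73 kmol.
Conversion of U: 1ξ₁ + 1ξ₂ = 0.573 × 233 = 133.5 → ξ₂ = 105.8 kmol.
Outlet amounts (n = n₀ + Σ ν·ξ):
  U: 233 − 1(27.73) − 1(105.8) = 99.49
  Q: 0 + 1(27.73) = 27.73
  P: 0 + 1(105.8) = 105.8
Total out = 233 kmol; y_P = 105.8 / 233 = 0.454.

0.454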